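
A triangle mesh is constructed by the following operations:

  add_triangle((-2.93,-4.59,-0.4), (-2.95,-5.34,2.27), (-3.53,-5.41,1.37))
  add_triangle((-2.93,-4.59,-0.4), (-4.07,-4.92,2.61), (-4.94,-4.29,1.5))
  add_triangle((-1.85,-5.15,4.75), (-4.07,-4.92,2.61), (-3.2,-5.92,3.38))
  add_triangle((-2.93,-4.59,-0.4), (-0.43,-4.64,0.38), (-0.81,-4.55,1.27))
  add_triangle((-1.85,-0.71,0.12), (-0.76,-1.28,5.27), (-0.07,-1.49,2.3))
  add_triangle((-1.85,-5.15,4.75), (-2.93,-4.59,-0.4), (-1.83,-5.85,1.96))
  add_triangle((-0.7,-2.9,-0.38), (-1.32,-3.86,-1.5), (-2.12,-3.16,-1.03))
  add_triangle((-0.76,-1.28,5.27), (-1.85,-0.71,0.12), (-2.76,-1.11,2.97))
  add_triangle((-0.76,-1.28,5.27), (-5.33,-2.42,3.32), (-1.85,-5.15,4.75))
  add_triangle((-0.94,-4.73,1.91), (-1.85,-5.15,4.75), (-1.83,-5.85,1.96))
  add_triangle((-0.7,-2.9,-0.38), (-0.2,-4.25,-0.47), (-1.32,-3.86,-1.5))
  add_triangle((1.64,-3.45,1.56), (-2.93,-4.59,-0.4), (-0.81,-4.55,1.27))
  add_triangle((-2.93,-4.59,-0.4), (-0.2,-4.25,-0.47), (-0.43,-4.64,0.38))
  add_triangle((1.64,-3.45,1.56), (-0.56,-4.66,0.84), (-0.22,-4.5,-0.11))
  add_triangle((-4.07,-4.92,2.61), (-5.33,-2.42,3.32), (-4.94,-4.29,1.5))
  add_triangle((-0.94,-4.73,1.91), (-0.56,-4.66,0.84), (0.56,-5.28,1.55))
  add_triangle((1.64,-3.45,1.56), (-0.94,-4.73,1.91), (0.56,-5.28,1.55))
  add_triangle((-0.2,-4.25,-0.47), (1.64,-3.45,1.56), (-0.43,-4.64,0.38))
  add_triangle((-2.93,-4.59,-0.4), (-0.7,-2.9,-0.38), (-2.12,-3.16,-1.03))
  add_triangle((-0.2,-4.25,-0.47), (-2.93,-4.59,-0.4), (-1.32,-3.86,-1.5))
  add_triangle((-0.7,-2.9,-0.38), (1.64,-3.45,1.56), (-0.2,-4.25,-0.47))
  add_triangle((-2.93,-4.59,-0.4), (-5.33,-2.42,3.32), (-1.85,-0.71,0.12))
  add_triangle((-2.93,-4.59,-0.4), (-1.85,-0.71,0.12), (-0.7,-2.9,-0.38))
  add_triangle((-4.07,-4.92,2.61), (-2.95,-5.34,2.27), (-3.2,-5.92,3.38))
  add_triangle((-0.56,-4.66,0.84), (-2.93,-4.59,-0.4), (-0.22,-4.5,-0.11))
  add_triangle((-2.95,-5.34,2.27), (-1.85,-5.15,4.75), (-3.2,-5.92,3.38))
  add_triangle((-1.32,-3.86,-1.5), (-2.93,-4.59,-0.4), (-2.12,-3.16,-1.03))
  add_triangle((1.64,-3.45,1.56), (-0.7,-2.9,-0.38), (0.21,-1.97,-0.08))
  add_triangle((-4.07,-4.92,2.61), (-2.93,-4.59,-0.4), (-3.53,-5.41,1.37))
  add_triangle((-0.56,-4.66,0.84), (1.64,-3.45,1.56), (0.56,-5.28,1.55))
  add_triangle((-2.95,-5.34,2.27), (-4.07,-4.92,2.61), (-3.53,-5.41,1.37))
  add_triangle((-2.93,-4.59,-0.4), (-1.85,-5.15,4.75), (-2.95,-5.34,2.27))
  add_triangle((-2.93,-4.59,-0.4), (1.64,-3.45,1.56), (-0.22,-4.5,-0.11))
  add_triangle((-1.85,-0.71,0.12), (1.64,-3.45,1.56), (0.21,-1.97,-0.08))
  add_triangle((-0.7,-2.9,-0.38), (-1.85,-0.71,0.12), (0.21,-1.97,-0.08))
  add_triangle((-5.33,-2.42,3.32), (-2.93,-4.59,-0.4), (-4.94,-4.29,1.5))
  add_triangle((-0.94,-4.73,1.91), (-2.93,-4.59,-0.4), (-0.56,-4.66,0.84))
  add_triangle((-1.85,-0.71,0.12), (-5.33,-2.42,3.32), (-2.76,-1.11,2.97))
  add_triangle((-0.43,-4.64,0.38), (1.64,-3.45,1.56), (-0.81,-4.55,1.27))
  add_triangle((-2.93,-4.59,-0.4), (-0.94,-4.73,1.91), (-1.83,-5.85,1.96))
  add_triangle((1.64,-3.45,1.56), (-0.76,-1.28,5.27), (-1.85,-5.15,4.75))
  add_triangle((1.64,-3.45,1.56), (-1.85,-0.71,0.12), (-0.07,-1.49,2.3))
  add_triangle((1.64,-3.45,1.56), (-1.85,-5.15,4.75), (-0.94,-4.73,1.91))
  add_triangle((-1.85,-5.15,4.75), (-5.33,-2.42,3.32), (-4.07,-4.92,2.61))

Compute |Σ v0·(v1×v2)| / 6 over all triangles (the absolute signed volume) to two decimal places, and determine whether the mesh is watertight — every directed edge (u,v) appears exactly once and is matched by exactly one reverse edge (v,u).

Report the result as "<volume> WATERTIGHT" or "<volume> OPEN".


72.05 OPEN

Per-triangle v0·(v1×v2)/6:
  t1: +0.8065
  t2: +3.7855
  t3: +2.3351
  t4: +1.9711
  t5: -1.6557
  t6: +4.8577
  t7: -0.5366
  t8: -0.7688
  t9: +15.3770
  t10: +1.6671
  t11: -0.3805
  t12: -1.9172
  t13: +1.7008
  t14: +1.7036
  t15: +4.4400
  t16: +1.1536
  t17: +1.2789
  t18: +1.4313
  t19: -0.6746
  t20: +2.1498
  t21: -0.6993
  t22: +3.2462
  t23: -0.0242
  t24: +1.0715
  t25: +2.0074
  t26: +0.6042
  t27: +0.7520
  t28: +0.4538
  t29: +1.1312
  t30: +0.0843
  t31: +1.3686
  t32: +1.1835
  t33: -2.9463
  t34: -1.1371
  t35: -0.2151
  t36: -0.5205
  t37: +2.3075
  t38: +0.2757
  t39: +1.7436
  t40: +0.5458
  t41: +9.6887
  t42: -2.1355
  t43: +5.0046
  t44: +9.5316
Σ = +72.0466 → |volume| = 72.05

Directed edges: 132 total; 6 unmatched, e.g. (-0.76,-1.28,5.27)→(-0.07,-1.49,2.3) → open.


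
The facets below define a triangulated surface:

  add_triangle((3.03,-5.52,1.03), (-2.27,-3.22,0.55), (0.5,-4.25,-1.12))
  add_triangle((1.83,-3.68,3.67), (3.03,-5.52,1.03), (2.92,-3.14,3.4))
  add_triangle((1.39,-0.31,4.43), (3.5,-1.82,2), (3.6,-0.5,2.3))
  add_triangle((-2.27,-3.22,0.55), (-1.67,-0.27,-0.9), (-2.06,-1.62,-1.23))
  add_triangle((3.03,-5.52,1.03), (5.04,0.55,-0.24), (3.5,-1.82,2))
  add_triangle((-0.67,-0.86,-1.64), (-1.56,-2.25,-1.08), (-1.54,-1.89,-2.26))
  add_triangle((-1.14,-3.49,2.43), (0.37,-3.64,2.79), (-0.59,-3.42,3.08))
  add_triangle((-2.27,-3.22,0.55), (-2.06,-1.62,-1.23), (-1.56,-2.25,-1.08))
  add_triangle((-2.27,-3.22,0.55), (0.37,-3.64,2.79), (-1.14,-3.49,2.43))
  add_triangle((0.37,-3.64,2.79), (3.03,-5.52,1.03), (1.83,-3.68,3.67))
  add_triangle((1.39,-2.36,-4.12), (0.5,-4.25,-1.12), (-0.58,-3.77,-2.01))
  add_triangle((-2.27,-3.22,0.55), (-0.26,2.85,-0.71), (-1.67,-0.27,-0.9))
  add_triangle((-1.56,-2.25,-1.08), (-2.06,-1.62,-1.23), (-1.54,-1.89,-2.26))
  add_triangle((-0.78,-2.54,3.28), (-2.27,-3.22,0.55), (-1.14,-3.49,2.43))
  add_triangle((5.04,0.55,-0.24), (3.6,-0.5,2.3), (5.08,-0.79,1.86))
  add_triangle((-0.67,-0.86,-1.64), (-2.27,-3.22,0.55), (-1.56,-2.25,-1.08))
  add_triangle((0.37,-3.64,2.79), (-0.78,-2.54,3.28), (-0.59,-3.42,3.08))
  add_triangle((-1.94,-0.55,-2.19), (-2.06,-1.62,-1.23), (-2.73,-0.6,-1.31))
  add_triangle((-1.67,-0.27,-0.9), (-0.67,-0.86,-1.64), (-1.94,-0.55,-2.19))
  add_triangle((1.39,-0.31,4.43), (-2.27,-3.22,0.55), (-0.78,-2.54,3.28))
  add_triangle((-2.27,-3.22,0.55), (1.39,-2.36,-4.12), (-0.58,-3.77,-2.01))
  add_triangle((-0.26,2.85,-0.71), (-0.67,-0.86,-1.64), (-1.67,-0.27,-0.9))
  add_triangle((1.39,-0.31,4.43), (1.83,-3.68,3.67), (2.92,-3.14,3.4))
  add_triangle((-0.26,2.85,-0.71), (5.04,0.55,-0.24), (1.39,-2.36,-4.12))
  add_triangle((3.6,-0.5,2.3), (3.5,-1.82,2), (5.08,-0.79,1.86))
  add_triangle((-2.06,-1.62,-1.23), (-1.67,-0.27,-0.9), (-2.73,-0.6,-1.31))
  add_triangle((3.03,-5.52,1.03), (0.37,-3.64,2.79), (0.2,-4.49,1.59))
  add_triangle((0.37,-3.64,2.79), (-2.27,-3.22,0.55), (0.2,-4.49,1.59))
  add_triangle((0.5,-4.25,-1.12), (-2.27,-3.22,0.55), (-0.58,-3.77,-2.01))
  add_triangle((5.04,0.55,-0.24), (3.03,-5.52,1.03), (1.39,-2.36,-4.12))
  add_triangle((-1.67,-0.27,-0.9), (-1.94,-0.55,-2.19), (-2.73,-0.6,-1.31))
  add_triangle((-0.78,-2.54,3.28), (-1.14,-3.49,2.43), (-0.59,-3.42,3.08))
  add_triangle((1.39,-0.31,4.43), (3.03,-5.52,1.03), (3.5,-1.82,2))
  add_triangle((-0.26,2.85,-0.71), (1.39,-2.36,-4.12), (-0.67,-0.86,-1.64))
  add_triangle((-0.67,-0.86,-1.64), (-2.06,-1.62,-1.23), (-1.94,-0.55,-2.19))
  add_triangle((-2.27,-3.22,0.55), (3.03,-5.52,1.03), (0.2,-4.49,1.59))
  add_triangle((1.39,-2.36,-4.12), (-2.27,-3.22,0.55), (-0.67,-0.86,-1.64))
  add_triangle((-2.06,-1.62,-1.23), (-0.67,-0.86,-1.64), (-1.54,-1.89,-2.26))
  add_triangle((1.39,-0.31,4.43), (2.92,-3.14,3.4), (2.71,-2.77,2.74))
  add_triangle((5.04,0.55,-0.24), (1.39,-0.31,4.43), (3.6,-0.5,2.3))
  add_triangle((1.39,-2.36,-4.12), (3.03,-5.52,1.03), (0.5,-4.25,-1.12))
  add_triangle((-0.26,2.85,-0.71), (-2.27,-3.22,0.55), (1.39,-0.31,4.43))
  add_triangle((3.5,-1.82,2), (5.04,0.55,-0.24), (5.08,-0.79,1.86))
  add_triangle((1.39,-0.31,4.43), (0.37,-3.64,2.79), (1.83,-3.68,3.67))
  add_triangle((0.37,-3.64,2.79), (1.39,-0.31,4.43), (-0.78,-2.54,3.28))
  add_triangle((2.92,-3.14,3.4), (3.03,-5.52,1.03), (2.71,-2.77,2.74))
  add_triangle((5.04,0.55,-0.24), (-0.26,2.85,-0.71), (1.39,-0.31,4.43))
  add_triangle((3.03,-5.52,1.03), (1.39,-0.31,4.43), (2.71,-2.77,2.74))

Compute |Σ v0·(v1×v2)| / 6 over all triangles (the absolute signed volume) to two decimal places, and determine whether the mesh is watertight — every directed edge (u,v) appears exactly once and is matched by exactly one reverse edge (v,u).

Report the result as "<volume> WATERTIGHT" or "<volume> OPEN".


137.14 WATERTIGHT

Per-triangle v0·(v1×v2)/6:
  t1: +7.0202
  t2: +3.7757
  t3: +2.8513
  t4: +0.7304
  t5: +8.4762
  t6: +0.0683
  t7: +0.5553
  t8: +0.7425
  t9: +1.3533
  t10: +4.0995
  t11: +3.3370
  t12: +0.9749
  t13: +0.4363
  t14: +1.0221
  t15: +1.2145
  t16: -0.0752
  t17: +0.4695
  t18: +0.6551
  t19: -0.1553
  t20: -0.0830
  t21: +0.6941
  t22: +1.1487
  t23: +3.2301
  t24: +11.3255
  t25: +1.0969
  t26: -0.0631
  t27: +3.2711
  t28: +2.6191
  t29: +2.9212
  t30: +22.4002
  t31: +0.0611
  t32: +0.4432
  t33: +8.1965
  t34: +2.7084
  t35: +0.5333
  t36: +2.8999
  t37: +3.0831
  t38: +0.1357
  t39: +0.4368
  t40: +2.4137
  t41: +7.8563
  t42: +5.1376
  t43: +1.4410
  t44: +3.0030
  t45: +3.7392
  t46: +0.6326
  t47: +10.5909
  t48: -2.2898
Σ = +137.1351 → |volume| = 137.14

Directed edges: 144 total, each appears once with its reverse present → watertight.


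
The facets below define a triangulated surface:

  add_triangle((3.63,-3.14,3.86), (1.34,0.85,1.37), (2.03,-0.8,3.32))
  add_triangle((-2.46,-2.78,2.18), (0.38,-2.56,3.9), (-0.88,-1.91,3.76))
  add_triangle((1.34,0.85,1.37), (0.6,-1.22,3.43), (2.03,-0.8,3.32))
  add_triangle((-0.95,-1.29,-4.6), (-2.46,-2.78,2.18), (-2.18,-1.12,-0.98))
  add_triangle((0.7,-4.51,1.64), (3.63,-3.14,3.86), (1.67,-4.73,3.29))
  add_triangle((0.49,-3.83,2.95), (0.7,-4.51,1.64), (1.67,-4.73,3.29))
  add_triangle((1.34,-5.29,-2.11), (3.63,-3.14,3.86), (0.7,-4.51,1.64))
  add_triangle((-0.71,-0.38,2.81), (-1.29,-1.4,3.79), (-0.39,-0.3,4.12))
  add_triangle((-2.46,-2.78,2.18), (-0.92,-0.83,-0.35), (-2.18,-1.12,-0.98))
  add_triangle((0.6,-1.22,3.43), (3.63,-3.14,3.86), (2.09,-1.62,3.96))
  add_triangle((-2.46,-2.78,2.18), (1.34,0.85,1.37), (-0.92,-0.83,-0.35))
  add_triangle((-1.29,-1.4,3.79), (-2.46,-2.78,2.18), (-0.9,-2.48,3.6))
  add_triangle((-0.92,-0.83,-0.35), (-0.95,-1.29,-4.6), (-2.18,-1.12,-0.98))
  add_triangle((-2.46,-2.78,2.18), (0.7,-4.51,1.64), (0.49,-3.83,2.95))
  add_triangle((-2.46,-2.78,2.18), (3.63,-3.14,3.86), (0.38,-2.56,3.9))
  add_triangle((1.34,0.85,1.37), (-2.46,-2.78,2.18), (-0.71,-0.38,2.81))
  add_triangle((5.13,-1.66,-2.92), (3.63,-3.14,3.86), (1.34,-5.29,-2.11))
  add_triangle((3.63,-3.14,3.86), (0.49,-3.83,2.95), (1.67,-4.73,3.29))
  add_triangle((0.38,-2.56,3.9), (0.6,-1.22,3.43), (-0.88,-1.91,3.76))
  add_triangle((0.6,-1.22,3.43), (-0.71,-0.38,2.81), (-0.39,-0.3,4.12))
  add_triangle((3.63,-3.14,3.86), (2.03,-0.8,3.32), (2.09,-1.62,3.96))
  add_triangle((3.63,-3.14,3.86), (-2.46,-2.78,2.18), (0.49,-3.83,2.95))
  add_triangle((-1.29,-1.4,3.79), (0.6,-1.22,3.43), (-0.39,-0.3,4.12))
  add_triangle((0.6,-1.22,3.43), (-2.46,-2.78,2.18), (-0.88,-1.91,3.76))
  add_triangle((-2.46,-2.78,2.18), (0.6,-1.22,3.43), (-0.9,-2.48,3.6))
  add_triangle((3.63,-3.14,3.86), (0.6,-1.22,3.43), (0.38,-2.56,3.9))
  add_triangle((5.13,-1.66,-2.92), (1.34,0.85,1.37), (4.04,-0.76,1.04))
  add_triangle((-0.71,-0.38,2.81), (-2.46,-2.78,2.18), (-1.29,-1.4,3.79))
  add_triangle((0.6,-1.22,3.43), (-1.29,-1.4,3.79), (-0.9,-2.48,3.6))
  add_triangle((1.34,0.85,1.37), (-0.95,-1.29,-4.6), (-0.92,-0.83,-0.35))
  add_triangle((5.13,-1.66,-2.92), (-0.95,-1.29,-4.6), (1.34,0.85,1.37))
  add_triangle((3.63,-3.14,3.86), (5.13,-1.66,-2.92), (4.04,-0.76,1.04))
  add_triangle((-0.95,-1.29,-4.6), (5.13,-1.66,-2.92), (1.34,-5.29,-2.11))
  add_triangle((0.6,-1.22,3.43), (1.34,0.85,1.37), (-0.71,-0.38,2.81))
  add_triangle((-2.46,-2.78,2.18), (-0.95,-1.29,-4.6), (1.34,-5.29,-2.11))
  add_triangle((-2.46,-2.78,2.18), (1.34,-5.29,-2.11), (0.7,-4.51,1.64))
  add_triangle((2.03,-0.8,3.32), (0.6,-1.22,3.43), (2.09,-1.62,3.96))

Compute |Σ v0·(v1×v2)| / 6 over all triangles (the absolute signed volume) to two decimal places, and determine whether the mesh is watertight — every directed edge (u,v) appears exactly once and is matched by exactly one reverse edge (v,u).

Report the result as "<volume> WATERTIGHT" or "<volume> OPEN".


124.42 OPEN

Per-triangle v0·(v1×v2)/6:
  t1: +1.4434
  t2: +2.0624
  t3: +0.8683
  t4: +3.2561
  t5: +1.7966
  t6: +1.2187
  t7: +10.5886
  t8: +0.2305
  t9: -0.3916
  t10: +1.0543
  t11: -0.0975
  t12: +1.6540
  t13: -0.5603
  t14: +3.2928
  t15: +3.9063
  t16: -1.0369
  t17: +26.8708
  t18: +1.7077
  t19: +0.9321
  t20: -0.4072
  t21: +0.8729
  t22: +2.6706
  t23: +1.3341
  t24: -0.8321
  t25: -0.1954
  t26: +2.2864
  t27: +2.6671
  t28: +0.4067
  t29: +1.2938
  t30: -0.2904
  t31: +2.7290
  t32: +8.3849
  t33: +19.5054
  t34: +1.3082
  t35: +15.0997
  t36: +8.3108
  t37: +0.4794
Σ = +124.4206 → |volume| = 124.42

Directed edges: 111 total; 3 unmatched, e.g. (3.63,-3.14,3.86)→(1.34,0.85,1.37) → open.


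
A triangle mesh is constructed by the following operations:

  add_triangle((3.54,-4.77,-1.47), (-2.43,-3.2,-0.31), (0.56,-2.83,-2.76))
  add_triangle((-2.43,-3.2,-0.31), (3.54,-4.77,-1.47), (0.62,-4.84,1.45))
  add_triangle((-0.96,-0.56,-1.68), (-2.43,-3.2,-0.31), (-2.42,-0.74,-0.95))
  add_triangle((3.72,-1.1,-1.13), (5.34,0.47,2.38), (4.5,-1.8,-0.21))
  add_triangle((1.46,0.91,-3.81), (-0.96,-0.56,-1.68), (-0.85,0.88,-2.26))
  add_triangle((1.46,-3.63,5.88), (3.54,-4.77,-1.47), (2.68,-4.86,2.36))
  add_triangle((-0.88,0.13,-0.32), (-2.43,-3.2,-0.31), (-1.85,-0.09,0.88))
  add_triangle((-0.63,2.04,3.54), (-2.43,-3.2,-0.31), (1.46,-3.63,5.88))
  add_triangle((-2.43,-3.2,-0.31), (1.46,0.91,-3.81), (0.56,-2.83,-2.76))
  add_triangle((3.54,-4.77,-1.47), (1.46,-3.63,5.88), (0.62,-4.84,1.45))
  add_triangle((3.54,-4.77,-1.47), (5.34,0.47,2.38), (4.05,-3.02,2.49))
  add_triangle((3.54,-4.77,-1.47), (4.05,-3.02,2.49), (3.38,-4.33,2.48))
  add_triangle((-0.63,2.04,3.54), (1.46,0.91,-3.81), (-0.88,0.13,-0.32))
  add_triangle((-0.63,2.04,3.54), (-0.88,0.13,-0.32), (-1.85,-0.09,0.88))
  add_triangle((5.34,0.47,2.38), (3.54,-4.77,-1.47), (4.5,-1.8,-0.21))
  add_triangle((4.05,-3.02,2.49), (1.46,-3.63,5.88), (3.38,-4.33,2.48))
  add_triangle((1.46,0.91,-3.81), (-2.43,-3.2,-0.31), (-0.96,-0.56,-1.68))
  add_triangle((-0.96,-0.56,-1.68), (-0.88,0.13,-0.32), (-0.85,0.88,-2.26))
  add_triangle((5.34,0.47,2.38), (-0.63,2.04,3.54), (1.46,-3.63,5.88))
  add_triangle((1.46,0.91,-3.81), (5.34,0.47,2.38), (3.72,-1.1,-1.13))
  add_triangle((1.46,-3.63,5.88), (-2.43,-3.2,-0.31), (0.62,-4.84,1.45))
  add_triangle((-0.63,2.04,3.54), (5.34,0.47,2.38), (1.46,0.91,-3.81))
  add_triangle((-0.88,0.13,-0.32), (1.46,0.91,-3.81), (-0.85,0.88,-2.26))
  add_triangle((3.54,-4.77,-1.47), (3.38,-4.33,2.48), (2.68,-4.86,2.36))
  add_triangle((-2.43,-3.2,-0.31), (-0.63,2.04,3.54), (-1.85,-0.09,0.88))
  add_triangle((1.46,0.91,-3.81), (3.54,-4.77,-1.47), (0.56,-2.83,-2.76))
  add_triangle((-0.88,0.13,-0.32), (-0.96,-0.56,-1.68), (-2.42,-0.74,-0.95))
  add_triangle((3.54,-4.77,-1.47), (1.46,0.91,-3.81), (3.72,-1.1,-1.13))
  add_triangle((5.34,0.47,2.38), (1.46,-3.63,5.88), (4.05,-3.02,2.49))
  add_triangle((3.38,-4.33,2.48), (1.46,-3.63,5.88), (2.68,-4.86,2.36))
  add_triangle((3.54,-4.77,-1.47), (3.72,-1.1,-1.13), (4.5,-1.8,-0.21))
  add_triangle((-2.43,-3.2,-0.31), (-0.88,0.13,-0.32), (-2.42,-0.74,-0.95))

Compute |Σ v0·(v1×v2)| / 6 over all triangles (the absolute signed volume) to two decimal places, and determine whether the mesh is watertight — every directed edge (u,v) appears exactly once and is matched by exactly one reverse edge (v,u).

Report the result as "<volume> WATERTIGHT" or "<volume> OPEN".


Per-triangle v0·(v1×v2)/6:
  t1: +8.0393
  t2: +9.6388
  t3: +1.3606
  t4: +2.6344
  t5: +1.3939
  t6: -1.3722
  t7: +0.7799
  t8: +14.7588
  t9: +4.6126
  t10: +13.6501
  t11: +12.2564
  t12: +5.0320
  t13: +1.8618
  t14: +0.6442
  t15: +4.0635
  t16: +5.3964
  t17: +1.7785
  t18: +0.3481
  t19: +22.5331
  t20: +7.6060
  t21: +9.9607
  t22: +10.9765
  t23: -0.1582
  t24: +3.3212
  t25: +2.1431
  t26: +8.2136
  t27: +0.2070
  t28: +8.0996
  t29: +13.4231
  t30: +3.4748
  t31: +2.7855
  t32: +0.1289
Σ = +179.5921 → |volume| = 179.59

Directed edges: 96 total, each appears once with its reverse present → watertight.

179.59 WATERTIGHT


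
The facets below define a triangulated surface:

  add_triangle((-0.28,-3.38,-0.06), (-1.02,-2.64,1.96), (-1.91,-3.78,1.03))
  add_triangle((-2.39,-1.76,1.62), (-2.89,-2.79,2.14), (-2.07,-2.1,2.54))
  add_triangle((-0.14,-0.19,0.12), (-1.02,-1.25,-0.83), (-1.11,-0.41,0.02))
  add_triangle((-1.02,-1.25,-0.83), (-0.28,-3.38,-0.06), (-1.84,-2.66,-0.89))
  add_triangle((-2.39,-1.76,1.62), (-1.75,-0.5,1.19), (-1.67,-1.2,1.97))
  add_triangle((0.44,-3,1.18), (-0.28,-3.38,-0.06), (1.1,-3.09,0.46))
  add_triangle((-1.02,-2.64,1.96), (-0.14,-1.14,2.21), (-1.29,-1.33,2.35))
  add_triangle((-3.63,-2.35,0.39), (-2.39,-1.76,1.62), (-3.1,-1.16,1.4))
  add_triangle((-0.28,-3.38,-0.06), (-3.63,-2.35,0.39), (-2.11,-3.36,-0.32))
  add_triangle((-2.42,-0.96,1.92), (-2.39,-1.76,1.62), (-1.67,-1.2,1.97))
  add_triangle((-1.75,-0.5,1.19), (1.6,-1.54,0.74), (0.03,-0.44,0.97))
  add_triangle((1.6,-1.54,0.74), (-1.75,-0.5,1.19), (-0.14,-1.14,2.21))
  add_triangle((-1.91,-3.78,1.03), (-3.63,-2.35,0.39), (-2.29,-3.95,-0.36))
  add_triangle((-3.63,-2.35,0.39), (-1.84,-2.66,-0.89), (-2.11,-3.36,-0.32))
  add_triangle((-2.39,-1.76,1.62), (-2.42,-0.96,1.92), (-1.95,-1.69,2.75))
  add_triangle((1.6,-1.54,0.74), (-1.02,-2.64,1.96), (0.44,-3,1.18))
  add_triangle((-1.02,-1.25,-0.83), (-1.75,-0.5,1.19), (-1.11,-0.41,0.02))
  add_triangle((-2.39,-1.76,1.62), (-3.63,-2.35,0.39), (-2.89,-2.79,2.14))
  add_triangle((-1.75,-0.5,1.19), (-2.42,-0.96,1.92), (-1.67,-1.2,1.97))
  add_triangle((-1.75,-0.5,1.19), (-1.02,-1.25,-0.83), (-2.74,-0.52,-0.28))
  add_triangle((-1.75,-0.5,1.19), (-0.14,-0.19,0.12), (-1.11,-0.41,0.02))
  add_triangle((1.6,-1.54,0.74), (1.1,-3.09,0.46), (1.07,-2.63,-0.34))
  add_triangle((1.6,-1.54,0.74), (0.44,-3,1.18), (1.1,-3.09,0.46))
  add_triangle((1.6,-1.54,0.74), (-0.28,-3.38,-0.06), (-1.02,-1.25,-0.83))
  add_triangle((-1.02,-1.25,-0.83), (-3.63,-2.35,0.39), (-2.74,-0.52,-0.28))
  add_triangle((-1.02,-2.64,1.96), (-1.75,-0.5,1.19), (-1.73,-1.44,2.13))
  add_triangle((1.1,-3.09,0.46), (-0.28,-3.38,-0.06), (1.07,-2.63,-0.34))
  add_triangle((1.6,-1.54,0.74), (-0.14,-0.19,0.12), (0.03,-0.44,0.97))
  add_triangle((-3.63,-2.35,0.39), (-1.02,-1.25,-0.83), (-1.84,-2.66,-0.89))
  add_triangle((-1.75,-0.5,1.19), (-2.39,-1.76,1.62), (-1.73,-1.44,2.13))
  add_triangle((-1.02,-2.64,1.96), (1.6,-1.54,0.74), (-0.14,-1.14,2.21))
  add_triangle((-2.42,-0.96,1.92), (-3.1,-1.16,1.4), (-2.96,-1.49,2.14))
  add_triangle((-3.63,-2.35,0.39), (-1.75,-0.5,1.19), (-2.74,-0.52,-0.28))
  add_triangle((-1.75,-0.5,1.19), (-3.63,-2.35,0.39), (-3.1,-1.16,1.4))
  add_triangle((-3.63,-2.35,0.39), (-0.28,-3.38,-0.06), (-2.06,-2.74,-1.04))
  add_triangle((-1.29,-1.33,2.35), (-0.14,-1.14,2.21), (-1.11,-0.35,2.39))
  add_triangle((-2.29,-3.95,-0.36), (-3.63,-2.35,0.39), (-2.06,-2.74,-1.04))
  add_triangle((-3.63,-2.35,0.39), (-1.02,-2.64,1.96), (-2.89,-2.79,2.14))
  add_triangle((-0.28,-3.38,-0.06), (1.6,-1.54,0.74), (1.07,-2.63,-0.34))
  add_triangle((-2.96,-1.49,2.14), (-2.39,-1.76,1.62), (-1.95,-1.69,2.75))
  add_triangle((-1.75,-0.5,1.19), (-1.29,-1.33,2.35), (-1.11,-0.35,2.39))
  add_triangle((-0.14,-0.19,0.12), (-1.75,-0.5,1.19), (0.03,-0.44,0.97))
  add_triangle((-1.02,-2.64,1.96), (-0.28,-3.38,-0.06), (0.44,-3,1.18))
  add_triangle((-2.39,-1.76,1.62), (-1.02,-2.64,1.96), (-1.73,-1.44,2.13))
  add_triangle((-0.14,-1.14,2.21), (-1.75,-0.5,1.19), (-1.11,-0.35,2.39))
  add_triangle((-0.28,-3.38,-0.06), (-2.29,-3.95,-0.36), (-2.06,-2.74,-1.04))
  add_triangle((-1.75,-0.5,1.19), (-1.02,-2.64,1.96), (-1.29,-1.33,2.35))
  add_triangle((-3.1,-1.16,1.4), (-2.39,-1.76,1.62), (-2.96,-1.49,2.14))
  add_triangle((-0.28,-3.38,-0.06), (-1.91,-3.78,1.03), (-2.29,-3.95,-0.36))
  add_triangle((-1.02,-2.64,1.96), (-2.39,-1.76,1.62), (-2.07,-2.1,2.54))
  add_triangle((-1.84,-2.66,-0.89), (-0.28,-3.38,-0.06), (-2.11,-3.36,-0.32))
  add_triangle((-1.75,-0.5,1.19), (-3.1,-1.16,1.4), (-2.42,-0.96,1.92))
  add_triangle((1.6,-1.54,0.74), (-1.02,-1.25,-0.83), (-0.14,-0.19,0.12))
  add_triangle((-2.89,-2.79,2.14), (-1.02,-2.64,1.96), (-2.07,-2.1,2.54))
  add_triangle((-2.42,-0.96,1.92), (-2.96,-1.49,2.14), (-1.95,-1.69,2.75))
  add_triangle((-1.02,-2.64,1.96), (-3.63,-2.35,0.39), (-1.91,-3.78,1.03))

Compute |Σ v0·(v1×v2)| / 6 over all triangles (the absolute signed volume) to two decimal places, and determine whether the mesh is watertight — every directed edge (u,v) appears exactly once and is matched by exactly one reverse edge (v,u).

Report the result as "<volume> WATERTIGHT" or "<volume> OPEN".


Per-triangle v0·(v1×v2)/6:
  t1: +1.3101
  t2: +0.2582
  t3: -0.0407
  t4: +0.3019
  t5: -0.2632
  t6: +0.7423
  t7: +0.6458
  t8: +0.8358
  t9: +0.9493
  t10: +0.2711
  t11: +0.3377
  t12: -0.6454
  t13: +2.1639
  t14: +0.8264
  t15: -0.4960
  t16: +0.7277
  t17: +0.1642
  t18: +0.5225
  t19: +0.0075
  t20: -0.7160
  t21: -0.0328
  t22: +0.4314
  t23: +0.5624
  t24: +0.3900
  t25: +0.9176
  t26: -0.3039
  t27: +0.5976
  t28: -0.0625
  t29: +0.4469
  t30: +0.3010
  t31: +1.3703
  t32: +0.1408
  t33: +0.9800
  t34: -0.1048
  t35: -2.3643
  t36: +0.4127
  t37: +1.3673
  t38: +1.1623
  t39: -0.8422
  t40: +0.4059
  t41: +0.4444
  t42: -0.0401
  t43: +1.3351
  t44: +0.6364
  t45: -0.5044
  t46: +0.7968
  t47: +0.6537
  t48: +0.2524
  t49: +1.4738
  t50: -0.5645
  t51: +0.6321
  t52: +0.0774
  t53: -0.1410
  t54: +0.7441
  t55: +0.2303
  t56: +1.8596
Σ = +21.5651 → |volume| = 21.57

Directed edges: 168 total, each appears once with its reverse present → watertight.

21.57 WATERTIGHT


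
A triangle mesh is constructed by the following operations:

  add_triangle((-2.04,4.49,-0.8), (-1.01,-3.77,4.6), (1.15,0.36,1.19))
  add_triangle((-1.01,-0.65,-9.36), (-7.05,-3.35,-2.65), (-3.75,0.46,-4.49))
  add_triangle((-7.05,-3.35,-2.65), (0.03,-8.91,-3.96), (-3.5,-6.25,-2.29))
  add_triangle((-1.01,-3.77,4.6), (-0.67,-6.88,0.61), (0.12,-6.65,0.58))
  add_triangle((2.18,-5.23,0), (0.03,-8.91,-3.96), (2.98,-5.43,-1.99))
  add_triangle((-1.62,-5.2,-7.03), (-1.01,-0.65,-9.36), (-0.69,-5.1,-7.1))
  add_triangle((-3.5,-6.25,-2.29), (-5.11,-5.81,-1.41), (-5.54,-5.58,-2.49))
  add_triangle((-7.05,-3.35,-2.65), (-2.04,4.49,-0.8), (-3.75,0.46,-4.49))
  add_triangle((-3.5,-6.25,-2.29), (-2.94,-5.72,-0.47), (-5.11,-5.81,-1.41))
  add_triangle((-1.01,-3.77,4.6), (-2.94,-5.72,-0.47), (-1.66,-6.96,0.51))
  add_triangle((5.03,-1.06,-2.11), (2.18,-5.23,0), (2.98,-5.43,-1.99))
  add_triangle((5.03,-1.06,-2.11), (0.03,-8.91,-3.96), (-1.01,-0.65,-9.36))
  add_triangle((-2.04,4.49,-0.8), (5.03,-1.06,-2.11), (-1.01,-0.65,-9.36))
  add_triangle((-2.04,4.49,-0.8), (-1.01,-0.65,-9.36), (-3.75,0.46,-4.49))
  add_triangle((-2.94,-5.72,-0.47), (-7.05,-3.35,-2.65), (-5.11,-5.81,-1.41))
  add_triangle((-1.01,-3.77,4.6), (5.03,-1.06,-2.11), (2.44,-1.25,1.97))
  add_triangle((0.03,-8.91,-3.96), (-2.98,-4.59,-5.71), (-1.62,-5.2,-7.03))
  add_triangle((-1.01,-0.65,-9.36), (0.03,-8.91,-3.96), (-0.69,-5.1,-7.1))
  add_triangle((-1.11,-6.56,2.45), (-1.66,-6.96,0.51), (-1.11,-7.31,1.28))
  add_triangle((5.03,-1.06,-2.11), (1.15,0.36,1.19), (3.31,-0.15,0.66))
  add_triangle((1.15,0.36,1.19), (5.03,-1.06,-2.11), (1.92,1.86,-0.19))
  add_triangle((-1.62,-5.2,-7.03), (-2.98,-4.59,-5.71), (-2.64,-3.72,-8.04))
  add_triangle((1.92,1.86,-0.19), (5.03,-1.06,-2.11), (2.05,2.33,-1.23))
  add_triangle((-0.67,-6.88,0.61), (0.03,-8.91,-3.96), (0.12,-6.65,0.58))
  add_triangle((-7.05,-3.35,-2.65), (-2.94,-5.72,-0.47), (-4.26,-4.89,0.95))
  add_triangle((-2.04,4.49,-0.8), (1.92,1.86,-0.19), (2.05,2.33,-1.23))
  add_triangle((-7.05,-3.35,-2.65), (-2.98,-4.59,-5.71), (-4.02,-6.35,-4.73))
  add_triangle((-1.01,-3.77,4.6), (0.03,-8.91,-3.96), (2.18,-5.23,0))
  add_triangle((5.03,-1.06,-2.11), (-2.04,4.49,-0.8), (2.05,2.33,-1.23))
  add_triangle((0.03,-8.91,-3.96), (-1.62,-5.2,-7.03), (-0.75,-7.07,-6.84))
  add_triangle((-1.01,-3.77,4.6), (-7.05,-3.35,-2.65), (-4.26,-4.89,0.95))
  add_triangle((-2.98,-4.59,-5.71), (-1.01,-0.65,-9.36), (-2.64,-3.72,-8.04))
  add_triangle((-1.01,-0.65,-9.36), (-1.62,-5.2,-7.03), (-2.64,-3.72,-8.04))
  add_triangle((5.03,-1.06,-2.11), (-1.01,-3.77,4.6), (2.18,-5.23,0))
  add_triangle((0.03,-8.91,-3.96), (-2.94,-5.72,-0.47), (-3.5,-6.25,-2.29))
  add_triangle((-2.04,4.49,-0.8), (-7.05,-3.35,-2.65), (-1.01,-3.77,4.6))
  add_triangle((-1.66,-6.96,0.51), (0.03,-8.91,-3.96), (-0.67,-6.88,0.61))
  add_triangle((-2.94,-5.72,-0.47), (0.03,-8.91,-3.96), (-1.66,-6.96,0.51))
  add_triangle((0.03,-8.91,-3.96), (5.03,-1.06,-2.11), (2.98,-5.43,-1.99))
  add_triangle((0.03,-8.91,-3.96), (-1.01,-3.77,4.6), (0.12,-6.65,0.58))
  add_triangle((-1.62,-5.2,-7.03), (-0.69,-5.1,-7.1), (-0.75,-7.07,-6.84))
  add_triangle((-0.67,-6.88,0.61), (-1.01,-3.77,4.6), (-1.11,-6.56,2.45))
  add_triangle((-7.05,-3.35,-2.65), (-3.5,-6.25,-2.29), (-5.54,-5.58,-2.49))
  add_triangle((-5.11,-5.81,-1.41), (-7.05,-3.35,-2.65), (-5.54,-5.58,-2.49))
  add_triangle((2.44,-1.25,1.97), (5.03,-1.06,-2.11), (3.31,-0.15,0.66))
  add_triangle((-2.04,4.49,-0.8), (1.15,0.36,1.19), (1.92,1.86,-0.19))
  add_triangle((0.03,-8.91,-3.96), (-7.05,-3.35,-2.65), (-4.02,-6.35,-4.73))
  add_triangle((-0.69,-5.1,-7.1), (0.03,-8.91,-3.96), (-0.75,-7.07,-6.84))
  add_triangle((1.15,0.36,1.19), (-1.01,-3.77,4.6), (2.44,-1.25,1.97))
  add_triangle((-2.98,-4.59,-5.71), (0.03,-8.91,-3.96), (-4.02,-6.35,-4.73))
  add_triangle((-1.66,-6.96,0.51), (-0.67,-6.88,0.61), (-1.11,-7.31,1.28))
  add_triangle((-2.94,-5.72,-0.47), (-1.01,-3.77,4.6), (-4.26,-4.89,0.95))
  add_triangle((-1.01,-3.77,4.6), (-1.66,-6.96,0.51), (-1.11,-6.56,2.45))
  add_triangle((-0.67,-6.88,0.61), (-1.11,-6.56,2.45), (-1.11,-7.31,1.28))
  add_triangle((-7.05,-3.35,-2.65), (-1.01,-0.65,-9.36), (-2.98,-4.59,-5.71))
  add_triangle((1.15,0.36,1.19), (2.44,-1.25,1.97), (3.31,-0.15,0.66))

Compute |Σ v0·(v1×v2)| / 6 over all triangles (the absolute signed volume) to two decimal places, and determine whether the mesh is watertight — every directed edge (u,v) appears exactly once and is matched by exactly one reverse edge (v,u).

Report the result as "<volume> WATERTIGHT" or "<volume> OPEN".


499.05 WATERTIGHT

Per-triangle v0·(v1×v2)/6:
  t1: +6.4169
  t2: +24.2721
  t3: +11.1860
  t4: +3.7476
  t5: +8.8639
  t6: +6.7505
  t7: +2.6698
  t8: +19.6727
  t9: +3.3410
  t10: +8.0176
  t11: +6.6407
  t12: +70.1725
  t13: +34.4986
  t14: +20.8036
  t15: -0.0708
  t16: +7.4191
  t17: +12.0665
  t18: +2.2610
  t19: +1.0546
  t20: +0.2668
  t21: +2.8643
  t22: +4.6805
  t23: +2.1275
  t24: +4.1710
  t25: +10.8206
  t26: +2.0150
  t27: +11.9394
  t28: +23.6819
  t29: +2.5743
  t30: +3.5694
  t31: +6.9049
  t32: +0.0641
  t33: +8.7794
  t34: +13.6492
  t35: +8.6916
  t36: +31.8149
  t37: +5.4600
  t38: +10.6545
  t39: +10.3679
  t40: -6.2791
  t41: +2.3757
  t42: +0.9274
  t43: +1.1779
  t44: +3.3886
  t45: +2.6377
  t46: +2.4561
  t47: +13.0366
  t48: +1.6708
  t49: +2.5462
  t50: +13.5390
  t51: +0.7605
  t52: +9.3708
  t53: +2.5332
  t54: +0.5116
  t55: +32.5743
  t56: +0.9411
Σ = +499.0494 → |volume| = 499.05

Directed edges: 168 total, each appears once with its reverse present → watertight.


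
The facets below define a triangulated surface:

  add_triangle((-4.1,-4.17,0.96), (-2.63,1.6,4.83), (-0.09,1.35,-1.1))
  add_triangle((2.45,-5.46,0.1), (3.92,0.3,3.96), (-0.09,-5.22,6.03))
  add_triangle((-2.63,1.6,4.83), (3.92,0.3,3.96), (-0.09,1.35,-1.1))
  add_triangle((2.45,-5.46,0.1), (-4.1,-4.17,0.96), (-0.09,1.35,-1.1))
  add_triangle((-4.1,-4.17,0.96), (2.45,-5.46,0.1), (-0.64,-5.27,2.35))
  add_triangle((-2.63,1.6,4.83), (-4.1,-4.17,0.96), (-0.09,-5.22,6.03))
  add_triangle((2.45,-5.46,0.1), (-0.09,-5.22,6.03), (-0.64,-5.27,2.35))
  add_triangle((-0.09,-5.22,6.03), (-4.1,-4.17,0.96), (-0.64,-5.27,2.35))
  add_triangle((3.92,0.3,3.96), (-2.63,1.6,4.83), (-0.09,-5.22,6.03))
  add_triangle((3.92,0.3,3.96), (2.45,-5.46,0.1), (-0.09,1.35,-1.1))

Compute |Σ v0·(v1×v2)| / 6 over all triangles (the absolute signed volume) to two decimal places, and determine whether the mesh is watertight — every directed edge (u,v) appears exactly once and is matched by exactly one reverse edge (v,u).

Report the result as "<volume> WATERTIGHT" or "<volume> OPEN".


Per-triangle v0·(v1×v2)/6:
  t1: +7.4261
  t2: +30.6734
  t3: +7.8246
  t4: +5.4280
  t5: +9.8287
  t6: +32.3216
  t7: +11.2387
  t8: +11.2561
  t9: +32.7027
  t10: +5.8286
Σ = +154.5285 → |volume| = 154.53

Directed edges: 30 total, each appears once with its reverse present → watertight.

154.53 WATERTIGHT


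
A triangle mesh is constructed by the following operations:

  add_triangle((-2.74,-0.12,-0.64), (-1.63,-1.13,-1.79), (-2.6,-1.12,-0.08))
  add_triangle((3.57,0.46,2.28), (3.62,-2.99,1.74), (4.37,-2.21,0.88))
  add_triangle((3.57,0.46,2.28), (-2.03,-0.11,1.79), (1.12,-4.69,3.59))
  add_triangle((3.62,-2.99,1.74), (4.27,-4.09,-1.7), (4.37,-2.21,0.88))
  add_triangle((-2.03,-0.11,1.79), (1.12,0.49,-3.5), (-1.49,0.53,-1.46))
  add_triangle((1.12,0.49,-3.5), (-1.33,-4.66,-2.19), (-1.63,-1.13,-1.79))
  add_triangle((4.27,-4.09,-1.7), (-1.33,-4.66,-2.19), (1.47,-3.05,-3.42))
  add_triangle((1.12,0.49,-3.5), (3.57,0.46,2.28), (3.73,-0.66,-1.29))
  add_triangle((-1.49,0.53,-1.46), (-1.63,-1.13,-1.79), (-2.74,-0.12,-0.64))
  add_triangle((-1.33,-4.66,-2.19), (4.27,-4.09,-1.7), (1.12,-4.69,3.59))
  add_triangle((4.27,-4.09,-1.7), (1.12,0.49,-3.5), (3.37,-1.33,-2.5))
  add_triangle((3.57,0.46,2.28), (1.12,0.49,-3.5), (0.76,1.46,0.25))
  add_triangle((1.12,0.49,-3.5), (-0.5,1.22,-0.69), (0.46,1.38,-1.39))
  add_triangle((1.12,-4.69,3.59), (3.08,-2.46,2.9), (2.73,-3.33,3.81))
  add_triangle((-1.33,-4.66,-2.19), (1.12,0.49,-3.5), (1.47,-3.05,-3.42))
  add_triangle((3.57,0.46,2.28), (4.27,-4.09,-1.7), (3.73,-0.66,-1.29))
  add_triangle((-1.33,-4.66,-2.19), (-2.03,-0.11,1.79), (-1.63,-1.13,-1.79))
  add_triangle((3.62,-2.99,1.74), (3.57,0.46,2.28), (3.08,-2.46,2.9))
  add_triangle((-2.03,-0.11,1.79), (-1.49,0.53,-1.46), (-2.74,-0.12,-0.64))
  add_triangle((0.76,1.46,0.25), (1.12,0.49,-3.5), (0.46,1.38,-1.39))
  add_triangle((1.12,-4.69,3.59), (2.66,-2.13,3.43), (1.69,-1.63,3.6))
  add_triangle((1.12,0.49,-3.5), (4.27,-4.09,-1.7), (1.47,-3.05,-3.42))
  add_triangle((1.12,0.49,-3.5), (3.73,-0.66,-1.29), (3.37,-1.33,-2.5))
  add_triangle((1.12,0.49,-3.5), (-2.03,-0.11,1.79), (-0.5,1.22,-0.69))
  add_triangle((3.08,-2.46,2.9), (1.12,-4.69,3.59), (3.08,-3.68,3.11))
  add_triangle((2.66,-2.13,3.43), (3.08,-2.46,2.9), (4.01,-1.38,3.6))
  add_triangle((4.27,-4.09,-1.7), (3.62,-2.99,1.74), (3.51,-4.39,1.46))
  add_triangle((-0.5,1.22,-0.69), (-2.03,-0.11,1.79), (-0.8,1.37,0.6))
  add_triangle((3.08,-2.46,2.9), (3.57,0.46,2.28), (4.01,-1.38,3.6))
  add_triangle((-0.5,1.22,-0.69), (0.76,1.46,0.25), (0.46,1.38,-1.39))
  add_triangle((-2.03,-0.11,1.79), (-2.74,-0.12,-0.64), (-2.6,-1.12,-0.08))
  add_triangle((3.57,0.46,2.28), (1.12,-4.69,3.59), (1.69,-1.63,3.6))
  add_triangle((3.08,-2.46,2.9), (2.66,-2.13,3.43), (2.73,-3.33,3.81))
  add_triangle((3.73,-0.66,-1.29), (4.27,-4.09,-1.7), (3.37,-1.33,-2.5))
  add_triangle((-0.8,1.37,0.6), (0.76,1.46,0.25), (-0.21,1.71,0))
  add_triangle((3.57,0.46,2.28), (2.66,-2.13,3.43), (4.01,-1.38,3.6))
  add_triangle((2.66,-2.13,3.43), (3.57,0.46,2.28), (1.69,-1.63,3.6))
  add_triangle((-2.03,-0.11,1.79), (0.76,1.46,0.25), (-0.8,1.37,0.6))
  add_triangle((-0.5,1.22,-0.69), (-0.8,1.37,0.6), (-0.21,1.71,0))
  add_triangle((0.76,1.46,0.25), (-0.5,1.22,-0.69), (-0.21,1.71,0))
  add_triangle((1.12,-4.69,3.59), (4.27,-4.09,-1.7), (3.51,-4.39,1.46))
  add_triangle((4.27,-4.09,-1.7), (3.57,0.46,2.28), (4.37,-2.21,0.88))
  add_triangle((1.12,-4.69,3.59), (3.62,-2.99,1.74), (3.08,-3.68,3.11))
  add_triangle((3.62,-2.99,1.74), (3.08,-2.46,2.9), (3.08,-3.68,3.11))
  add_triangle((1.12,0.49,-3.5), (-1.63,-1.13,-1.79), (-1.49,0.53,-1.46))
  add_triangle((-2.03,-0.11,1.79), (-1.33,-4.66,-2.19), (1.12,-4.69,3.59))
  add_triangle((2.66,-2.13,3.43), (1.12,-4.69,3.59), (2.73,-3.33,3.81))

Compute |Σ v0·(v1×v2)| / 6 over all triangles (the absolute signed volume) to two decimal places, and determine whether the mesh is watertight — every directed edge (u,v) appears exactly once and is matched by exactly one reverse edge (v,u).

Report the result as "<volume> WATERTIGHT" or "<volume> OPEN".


Per-triangle v0·(v1×v2)/6:
  t1: +0.9024
  t2: +2.9863
  t3: +9.1372
  t4: +3.5830
  t5: -0.1162
  t6: +4.7464
  t7: +8.7933
  t8: +3.6161
  t9: +0.9207
  t10: +24.0442
  t11: +2.8369
  t12: +3.3678
  t13: +0.5084
  t14: +0.9189
  t15: +5.2685
  t16: +7.1341
  t17: +3.8244
  t18: +2.8909
  t19: +0.6048
  t20: +0.5676
  t21: +2.1260
  t22: +6.7216
  t23: +1.9907
  t24: +0.8958
  t25: +1.1787
  t26: +0.8655
  t27: +3.2981
  t28: +0.4963
  t29: +0.7133
  t30: +0.3927
  t31: +1.0352
  t32: -4.0900
  t33: +0.5426
  t34: +2.6645
  t35: +0.2056
  t36: +0.4250
  t37: +1.8053
  t38: +0.4906
  t39: +0.1841
  t40: +0.1598
  t41: +4.4032
  t42: +2.0287
  t43: +1.6099
  t44: +1.0555
  t45: +1.9946
  t46: +12.5106
  t47: +0.6010
Σ = +132.8405 → |volume| = 132.84

Directed edges: 141 total; 9 unmatched, e.g. (-1.63,-1.13,-1.79)→(-2.6,-1.12,-0.08) → open.

132.84 OPEN


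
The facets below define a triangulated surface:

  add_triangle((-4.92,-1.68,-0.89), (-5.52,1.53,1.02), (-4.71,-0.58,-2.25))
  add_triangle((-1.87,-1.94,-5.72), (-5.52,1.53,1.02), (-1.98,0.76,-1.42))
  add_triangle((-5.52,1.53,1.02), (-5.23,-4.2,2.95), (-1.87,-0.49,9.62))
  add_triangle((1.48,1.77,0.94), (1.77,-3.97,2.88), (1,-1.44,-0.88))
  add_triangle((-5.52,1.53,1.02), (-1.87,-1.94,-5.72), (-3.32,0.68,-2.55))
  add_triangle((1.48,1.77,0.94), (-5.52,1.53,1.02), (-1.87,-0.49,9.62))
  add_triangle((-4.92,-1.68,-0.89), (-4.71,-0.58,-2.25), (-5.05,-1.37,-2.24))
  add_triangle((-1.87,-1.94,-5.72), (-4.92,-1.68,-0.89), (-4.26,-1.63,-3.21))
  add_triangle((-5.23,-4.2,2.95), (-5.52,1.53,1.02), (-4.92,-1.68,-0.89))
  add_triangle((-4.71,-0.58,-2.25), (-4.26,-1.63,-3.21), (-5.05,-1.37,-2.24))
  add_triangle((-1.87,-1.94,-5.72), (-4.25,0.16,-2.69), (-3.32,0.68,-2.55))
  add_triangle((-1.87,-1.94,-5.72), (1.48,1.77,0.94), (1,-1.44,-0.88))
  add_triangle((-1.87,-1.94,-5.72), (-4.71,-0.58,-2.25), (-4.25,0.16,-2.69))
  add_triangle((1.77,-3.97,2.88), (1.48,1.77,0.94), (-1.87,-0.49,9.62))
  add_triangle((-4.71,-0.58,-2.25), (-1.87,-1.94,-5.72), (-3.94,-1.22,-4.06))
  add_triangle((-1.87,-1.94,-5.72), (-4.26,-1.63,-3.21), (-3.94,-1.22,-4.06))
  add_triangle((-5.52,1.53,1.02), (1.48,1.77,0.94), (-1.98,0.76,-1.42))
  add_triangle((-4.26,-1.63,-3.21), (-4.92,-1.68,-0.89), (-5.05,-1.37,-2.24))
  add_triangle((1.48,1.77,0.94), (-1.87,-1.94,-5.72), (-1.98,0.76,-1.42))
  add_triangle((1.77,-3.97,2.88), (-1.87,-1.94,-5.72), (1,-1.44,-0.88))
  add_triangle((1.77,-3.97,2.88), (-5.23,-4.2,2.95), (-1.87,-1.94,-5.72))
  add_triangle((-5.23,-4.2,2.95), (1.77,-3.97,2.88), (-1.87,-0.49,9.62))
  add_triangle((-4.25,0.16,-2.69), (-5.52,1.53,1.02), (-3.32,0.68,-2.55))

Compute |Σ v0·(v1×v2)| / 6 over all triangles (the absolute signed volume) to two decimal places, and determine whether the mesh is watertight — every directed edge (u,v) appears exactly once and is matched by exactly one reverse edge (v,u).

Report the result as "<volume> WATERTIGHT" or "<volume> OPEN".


213.01 OPEN

Per-triangle v0·(v1×v2)/6:
  t1: +5.6167
  t2: +5.2175
  t3: +46.3653
  t4: +3.4165
  t5: -5.8142
  t6: +19.7284
  t7: +0.7122
  t8: +1.8294
  t9: +14.9057
  t10: +0.8397
  t11: +2.4223
  t12: +3.0577
  t13: +3.4747
  t14: +16.9832
  t15: -0.1387
  t16: +1.8288
  t17: +3.8179
  t18: +0.8996
  t19: +3.4851
  t20: +5.1711
  t21: +33.3199
  t22: +43.6727
  t23: +2.1947
Σ = +213.0060 → |volume| = 213.01

Directed edges: 69 total; 9 unmatched, e.g. (-5.52,1.53,1.02)→(-4.71,-0.58,-2.25) → open.


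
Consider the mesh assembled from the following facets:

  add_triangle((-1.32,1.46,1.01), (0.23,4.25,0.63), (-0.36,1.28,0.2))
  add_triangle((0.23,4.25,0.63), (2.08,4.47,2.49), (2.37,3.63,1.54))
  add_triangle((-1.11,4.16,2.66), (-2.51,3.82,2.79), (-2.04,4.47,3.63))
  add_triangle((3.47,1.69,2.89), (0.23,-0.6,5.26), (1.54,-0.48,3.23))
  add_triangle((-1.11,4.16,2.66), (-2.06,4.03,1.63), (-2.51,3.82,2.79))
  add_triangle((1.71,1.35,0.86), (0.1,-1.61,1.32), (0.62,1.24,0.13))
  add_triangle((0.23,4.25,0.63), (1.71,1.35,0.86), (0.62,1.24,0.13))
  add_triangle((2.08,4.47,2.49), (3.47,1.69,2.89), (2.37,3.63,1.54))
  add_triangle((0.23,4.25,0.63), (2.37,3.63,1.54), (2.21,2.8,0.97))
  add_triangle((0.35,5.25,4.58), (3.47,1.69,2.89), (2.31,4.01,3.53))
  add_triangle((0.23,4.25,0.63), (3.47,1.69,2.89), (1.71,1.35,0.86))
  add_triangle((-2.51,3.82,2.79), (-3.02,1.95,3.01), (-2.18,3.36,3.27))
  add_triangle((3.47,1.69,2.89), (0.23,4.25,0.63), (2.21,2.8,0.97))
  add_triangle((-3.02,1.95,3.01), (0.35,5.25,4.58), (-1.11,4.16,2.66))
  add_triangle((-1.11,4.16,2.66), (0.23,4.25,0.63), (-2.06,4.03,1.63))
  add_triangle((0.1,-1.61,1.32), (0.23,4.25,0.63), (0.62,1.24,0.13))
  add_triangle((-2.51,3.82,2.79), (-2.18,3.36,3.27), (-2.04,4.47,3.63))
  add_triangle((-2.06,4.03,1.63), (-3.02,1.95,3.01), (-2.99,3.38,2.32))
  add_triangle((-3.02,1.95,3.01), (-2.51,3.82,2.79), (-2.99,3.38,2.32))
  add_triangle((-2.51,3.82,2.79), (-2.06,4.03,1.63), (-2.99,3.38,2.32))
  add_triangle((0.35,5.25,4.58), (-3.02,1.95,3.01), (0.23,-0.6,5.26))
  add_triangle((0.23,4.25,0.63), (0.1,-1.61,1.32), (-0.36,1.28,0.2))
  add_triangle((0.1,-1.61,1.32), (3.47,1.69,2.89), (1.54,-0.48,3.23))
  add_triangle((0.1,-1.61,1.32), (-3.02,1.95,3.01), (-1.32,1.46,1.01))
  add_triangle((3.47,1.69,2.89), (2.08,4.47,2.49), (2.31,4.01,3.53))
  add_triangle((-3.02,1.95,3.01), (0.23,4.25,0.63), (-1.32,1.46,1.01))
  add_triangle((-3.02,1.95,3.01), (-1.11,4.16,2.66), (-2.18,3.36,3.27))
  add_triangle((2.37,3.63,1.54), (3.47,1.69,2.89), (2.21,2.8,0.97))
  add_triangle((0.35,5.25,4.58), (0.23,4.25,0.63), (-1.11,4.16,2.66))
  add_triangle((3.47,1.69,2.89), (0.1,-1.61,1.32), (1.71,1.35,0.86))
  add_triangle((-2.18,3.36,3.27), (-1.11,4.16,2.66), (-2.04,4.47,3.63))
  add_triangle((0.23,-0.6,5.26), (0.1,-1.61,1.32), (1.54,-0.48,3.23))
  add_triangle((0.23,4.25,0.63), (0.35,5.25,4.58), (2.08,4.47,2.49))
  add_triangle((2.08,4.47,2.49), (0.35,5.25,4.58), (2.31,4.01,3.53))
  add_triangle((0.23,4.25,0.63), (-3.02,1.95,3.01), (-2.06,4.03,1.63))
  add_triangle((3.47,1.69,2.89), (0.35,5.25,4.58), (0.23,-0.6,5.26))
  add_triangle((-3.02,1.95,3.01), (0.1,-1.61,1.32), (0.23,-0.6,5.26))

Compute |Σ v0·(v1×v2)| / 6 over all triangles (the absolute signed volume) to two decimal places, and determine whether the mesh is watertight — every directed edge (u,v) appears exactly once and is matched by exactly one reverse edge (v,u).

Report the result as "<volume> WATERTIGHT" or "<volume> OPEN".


Per-triangle v0·(v1×v2)/6:
  t1: +0.2311
  t2: +1.5090
  t3: +0.5936
  t4: +2.8036
  t5: +1.2158
  t6: -0.1841
  t7: +0.3208
  t8: +1.9522
  t9: +0.6065
  t10: +2.4370
  t11: +1.4813
  t12: +0.9313
  t13: -2.5205
  t14: +4.2599
  t15: +2.3207
  t16: -0.6176
  t17: +0.4596
  t18: -0.5883
  t19: +0.9410
  t20: +0.6988
  t21: +16.2498
  t22: -0.4753
  t23: +0.9884
  t24: -0.1965
  t25: +1.9469
  t26: +0.9394
  t27: -0.3748
  t28: +0.8140
  t29: +3.6907
  t30: +0.1713
  t31: -0.0279
  t32: +1.7855
  t33: +4.8646
  t34: +2.5688
  t35: -2.1045
  t36: +16.6553
  t37: +3.9473
Σ = +70.2949 → |volume| = 70.29

Directed edges: 111 total; 3 unmatched, e.g. (-0.36,1.28,0.2)→(-1.32,1.46,1.01) → open.

70.29 OPEN


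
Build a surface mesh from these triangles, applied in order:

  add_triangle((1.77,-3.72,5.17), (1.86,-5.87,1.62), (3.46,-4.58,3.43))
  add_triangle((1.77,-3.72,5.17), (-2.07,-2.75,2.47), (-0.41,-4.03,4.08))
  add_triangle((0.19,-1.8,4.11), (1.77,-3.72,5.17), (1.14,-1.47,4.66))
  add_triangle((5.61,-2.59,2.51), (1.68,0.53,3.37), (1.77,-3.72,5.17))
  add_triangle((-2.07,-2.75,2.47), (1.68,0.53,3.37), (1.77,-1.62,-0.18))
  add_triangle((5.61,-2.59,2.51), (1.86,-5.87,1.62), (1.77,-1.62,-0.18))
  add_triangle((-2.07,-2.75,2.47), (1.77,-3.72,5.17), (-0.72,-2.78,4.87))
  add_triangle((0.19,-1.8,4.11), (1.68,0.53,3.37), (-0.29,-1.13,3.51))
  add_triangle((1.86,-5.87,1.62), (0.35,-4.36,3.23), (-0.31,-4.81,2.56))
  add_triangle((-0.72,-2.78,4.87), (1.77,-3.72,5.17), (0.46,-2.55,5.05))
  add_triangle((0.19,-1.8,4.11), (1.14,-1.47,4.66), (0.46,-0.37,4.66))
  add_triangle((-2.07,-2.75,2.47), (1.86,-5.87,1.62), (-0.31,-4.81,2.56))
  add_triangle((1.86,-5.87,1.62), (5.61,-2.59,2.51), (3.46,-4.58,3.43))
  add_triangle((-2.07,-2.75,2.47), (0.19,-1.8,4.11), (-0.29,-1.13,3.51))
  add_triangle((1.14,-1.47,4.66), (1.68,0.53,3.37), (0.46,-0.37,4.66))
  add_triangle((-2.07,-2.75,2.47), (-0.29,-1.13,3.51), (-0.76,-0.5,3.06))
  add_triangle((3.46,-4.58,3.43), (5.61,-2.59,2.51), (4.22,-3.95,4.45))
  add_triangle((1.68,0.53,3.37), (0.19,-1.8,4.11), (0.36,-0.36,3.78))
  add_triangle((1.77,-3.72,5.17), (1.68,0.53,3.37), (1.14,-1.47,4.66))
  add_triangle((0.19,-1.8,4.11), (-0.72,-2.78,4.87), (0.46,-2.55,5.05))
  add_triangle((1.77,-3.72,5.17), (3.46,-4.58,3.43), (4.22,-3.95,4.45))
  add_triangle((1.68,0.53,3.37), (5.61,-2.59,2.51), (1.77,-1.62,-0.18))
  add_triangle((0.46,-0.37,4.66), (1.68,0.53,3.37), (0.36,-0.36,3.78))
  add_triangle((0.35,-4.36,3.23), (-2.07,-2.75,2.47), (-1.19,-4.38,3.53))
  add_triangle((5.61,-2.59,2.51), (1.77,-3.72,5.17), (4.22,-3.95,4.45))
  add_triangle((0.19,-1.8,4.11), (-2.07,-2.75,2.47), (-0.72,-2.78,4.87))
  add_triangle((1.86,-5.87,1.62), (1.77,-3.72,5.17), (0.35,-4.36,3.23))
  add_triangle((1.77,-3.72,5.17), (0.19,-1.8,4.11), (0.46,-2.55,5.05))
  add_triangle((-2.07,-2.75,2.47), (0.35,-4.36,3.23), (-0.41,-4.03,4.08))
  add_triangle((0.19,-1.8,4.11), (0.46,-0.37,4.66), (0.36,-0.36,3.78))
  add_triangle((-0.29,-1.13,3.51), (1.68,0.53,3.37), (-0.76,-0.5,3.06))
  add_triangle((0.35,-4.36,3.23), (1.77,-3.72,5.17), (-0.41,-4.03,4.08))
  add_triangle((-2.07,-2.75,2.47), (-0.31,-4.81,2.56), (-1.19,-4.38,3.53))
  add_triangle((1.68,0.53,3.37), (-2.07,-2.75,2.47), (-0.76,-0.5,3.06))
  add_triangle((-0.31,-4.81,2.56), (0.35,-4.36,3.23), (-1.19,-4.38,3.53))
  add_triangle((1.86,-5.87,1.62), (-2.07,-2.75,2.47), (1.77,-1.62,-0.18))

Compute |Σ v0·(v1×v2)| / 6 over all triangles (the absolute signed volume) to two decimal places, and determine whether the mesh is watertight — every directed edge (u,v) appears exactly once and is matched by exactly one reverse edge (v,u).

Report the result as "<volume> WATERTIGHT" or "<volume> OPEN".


Per-triangle v0·(v1×v2)/6:
  t1: +6.8897
  t2: +1.2347
  t3: +1.5207
  t4: +12.4511
  t5: -6.2297
  t6: +5.1454
  t7: +3.8202
  t8: +1.0466
  t9: +2.3929
  t10: +1.4374
  t11: +0.9626
  t12: +0.4765
  t13: +6.6210
  t14: +1.1261
  t15: +1.5723
  t16: +1.1095
  t17: +3.6222
  t18: -1.0980
  t19: +2.0133
  t20: +0.3195
  t21: +3.4339
  t22: -0.7790
  t23: -0.0545
  t24: +0.0100
  t25: +1.2407
  t26: -0.1118
  t27: +5.3538
  t28: +0.1289
  t29: +1.5912
  t30: +0.0050
  t31: +1.0350
  t32: +2.4570
  t33: +1.0868
  t34: -2.2093
  t35: +1.2683
  t36: -0.2991
Σ = +60.5908 → |volume| = 60.59

Directed edges: 108 total, each appears once with its reverse present → watertight.

60.59 WATERTIGHT
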